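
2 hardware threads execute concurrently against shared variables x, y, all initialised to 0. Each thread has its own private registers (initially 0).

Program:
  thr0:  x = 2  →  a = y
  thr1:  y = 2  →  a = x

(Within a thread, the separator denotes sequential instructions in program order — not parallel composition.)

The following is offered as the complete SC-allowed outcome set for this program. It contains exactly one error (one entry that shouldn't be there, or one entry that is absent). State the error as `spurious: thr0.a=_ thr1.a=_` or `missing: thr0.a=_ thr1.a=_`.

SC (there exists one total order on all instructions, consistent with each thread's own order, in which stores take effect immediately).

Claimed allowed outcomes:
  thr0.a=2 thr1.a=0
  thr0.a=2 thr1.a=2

outcome vector order: (thr0.a,thr1.a)
SC (3): (0,2); (2,0); (2,2)
SC∖claimed = {(0,2)}

missing: thr0.a=0 thr1.a=2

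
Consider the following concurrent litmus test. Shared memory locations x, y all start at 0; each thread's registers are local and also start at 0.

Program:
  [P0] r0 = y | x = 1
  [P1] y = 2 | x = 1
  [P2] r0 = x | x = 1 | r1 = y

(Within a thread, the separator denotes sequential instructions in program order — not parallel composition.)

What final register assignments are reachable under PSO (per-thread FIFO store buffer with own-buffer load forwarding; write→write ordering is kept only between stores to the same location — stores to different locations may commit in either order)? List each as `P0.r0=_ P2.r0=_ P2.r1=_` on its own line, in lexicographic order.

P0.r0=0 P2.r0=0 P2.r1=0
P0.r0=0 P2.r0=0 P2.r1=2
P0.r0=0 P2.r0=1 P2.r1=0
P0.r0=0 P2.r0=1 P2.r1=2
P0.r0=2 P2.r0=0 P2.r1=0
P0.r0=2 P2.r0=0 P2.r1=2
P0.r0=2 P2.r0=1 P2.r1=0
P0.r0=2 P2.r0=1 P2.r1=2

outcome vector order: (P0.r0,P2.r0,P2.r1)
|PSO outcomes| = 8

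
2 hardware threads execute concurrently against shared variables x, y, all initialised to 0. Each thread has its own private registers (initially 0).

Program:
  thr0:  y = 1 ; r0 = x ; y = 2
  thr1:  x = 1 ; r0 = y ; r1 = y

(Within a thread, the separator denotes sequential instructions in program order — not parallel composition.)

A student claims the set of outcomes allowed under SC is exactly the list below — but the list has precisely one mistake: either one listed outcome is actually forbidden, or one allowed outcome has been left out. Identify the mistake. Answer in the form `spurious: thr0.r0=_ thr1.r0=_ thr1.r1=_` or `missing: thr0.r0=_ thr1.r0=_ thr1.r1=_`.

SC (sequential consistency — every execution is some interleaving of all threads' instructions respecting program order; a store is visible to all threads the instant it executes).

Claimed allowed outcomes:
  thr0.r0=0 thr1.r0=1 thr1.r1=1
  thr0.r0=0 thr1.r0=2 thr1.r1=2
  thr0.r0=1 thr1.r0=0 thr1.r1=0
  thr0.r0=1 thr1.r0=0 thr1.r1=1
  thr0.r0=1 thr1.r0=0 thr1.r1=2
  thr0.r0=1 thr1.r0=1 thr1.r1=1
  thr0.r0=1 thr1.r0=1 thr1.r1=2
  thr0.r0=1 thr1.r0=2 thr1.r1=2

missing: thr0.r0=0 thr1.r0=1 thr1.r1=2

outcome vector order: (thr0.r0,thr1.r0,thr1.r1)
SC: 9 outcomes — {(0,1,1) (0,1,2) (0,2,2) (1,0,0) (1,0,1) (1,0,2) (1,1,1) (1,1,2) (1,2,2)}
SC∖claimed = {(0,1,2)}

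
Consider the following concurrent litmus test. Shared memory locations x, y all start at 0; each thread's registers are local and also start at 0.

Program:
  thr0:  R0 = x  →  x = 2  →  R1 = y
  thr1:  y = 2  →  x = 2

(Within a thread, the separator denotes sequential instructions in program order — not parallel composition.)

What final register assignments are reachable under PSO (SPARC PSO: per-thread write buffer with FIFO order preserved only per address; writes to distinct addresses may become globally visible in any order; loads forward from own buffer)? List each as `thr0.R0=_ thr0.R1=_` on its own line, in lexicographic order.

outcome vector order: (thr0.R0,thr0.R1)
|PSO outcomes| = 4

thr0.R0=0 thr0.R1=0
thr0.R0=0 thr0.R1=2
thr0.R0=2 thr0.R1=0
thr0.R0=2 thr0.R1=2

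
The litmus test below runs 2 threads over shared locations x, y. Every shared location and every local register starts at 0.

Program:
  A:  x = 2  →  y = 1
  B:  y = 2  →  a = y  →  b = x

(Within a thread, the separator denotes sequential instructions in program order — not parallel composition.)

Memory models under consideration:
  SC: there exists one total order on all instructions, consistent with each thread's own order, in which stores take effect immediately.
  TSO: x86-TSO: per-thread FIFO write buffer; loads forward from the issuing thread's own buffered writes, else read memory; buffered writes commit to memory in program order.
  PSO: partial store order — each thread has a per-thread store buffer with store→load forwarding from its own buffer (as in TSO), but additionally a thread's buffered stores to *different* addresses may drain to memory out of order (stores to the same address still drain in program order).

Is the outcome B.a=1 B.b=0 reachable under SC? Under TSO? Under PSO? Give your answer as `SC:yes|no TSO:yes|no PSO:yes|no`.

outcome vector order: (B.a,B.b)
SC (3): <1 2>, <2 0>, <2 2>
TSO (3): <1 2>, <2 0>, <2 2>
PSO (4): <1 0>, <1 2>, <2 0>, <2 2>
target <1 0> ∈ {PSO}

SC:no TSO:no PSO:yes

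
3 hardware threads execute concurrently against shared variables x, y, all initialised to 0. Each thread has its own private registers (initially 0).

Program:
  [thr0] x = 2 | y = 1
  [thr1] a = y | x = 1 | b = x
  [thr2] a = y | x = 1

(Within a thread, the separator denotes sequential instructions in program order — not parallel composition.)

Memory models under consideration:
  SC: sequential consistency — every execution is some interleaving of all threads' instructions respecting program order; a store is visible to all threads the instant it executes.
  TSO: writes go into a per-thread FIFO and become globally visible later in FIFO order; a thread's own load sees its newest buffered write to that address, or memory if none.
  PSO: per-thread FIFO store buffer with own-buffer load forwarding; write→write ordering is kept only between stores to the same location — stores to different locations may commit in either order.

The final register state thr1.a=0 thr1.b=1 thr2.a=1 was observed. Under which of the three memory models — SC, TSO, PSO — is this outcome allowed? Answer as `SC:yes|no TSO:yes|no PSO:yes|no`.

outcome vector order: (thr1.a,thr1.b,thr2.a)
SC: 6 outcomes — {(0,1,0); (0,1,1); (0,2,0); (0,2,1); (1,1,0); (1,1,1)}
TSO: 6 outcomes — {(0,1,0); (0,1,1); (0,2,0); (0,2,1); (1,1,0); (1,1,1)}
PSO: 8 outcomes — {(0,1,0); (0,1,1); (0,2,0); (0,2,1); (1,1,0); (1,1,1); (1,2,0); (1,2,1)}
target (0,1,1) ∈ {SC,TSO,PSO}

SC:yes TSO:yes PSO:yes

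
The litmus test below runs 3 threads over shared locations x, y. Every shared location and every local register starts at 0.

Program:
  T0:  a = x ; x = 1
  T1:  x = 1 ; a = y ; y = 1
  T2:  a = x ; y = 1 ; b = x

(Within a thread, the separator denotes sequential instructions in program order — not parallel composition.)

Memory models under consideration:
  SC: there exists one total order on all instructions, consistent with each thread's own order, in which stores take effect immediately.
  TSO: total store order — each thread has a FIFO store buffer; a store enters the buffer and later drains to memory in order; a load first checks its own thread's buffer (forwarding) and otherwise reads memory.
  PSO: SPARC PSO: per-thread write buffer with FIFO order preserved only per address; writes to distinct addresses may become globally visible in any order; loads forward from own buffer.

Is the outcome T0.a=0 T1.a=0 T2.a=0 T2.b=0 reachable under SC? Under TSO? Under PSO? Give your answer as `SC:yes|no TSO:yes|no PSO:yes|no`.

SC:no TSO:yes PSO:yes

outcome vector order: (T0.a,T1.a,T2.a,T2.b)
under SC → <0 0 0 1>, <0 0 1 1>, <0 1 0 0>, <0 1 0 1>, <0 1 1 1>, <1 0 0 1>, <1 0 1 1>, <1 1 0 0>, <1 1 0 1>, <1 1 1 1>
under TSO → <0 0 0 0>, <0 0 0 1>, <0 0 1 1>, <0 1 0 0>, <0 1 0 1>, <0 1 1 1>, <1 0 0 0>, <1 0 0 1>, <1 0 1 1>, <1 1 0 0>, <1 1 0 1>, <1 1 1 1>
under PSO → <0 0 0 0>, <0 0 0 1>, <0 0 1 1>, <0 1 0 0>, <0 1 0 1>, <0 1 1 1>, <1 0 0 0>, <1 0 0 1>, <1 0 1 1>, <1 1 0 0>, <1 1 0 1>, <1 1 1 1>
target <0 0 0 0> ∈ {TSO,PSO}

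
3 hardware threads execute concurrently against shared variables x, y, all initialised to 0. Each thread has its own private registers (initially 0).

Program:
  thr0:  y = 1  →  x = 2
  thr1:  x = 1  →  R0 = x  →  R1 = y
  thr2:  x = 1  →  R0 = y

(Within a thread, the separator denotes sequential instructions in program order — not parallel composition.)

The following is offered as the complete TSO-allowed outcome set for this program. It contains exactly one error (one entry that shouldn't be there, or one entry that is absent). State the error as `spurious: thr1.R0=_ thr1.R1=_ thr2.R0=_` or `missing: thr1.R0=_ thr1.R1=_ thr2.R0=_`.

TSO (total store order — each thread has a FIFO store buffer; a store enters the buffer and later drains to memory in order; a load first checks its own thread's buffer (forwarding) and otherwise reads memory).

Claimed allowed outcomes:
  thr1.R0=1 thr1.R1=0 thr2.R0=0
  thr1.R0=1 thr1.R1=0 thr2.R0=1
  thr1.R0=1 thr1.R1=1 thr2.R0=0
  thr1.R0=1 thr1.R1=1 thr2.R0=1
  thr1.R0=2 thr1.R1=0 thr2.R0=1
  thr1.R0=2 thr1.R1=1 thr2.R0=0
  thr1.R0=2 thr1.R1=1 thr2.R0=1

outcome vector order: (thr1.R0,thr1.R1,thr2.R0)
[TSO] allowed = {1/0/0 1/0/1 1/1/0 1/1/1 2/1/0 2/1/1}
claimed∖TSO = {2/0/1}

spurious: thr1.R0=2 thr1.R1=0 thr2.R0=1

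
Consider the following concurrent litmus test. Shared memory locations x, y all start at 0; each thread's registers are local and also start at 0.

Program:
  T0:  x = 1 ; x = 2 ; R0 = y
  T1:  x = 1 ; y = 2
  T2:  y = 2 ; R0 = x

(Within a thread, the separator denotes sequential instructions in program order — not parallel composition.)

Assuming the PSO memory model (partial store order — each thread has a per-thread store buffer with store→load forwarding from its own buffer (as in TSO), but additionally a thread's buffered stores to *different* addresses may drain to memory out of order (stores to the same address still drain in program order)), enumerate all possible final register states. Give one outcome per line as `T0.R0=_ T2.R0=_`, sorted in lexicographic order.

outcome vector order: (T0.R0,T2.R0)
|PSO outcomes| = 6

T0.R0=0 T2.R0=0
T0.R0=0 T2.R0=1
T0.R0=0 T2.R0=2
T0.R0=2 T2.R0=0
T0.R0=2 T2.R0=1
T0.R0=2 T2.R0=2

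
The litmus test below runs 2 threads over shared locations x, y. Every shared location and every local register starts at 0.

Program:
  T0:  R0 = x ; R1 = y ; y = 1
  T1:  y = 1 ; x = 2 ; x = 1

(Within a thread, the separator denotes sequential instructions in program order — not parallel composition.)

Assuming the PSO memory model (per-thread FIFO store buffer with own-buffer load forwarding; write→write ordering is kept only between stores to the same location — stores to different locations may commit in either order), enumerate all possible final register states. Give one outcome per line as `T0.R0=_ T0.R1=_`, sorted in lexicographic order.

outcome vector order: (T0.R0,T0.R1)
|PSO outcomes| = 6

T0.R0=0 T0.R1=0
T0.R0=0 T0.R1=1
T0.R0=1 T0.R1=0
T0.R0=1 T0.R1=1
T0.R0=2 T0.R1=0
T0.R0=2 T0.R1=1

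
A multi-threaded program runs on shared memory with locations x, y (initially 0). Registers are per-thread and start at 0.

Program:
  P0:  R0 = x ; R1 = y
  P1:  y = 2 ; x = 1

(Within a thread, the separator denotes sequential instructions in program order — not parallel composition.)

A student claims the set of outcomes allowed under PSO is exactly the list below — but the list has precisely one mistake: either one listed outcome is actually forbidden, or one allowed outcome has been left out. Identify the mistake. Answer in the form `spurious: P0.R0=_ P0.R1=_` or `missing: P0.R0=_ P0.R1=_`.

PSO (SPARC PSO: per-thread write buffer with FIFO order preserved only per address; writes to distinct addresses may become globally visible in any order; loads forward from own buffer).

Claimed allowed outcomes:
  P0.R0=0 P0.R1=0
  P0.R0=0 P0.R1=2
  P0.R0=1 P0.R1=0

outcome vector order: (P0.R0,P0.R1)
under PSO → 0/0; 0/2; 1/0; 1/2
PSO∖claimed = {1/2}

missing: P0.R0=1 P0.R1=2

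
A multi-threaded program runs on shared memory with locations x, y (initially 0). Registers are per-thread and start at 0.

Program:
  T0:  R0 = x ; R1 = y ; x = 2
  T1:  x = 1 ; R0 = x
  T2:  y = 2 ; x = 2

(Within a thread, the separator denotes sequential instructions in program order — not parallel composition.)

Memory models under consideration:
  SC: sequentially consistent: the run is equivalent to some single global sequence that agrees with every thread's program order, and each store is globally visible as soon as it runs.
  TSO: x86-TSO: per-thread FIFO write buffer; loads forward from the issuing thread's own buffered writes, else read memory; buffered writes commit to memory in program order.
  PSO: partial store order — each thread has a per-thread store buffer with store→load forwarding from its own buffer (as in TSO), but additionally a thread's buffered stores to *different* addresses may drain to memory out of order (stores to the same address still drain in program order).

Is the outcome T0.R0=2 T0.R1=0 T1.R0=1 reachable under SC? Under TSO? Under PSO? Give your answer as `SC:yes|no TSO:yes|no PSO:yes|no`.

SC:no TSO:no PSO:yes

outcome vector order: (T0.R0,T0.R1,T1.R0)
under SC → 001 002 021 022 101 102 121 122 221 222
under TSO → 001 002 021 022 101 102 121 122 221 222
under PSO → 001 002 021 022 101 102 121 122 201 202 221 222
target 201 ∈ {PSO}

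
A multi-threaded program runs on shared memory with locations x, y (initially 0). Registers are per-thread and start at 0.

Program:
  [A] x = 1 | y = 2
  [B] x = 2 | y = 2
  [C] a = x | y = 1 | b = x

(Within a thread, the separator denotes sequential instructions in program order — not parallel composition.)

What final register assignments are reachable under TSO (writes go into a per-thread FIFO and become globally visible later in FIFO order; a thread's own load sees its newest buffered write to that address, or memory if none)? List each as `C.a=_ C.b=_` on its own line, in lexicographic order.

outcome vector order: (C.a,C.b)
|TSO outcomes| = 7

C.a=0 C.b=0
C.a=0 C.b=1
C.a=0 C.b=2
C.a=1 C.b=1
C.a=1 C.b=2
C.a=2 C.b=1
C.a=2 C.b=2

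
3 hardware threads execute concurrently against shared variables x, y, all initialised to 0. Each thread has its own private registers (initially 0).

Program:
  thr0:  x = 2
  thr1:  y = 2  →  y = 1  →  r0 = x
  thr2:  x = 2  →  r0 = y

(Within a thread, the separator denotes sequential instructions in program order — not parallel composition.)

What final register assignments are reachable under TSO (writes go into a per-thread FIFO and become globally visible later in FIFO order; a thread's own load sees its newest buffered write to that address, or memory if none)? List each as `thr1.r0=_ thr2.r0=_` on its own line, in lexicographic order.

outcome vector order: (thr1.r0,thr2.r0)
|TSO outcomes| = 6

thr1.r0=0 thr2.r0=0
thr1.r0=0 thr2.r0=1
thr1.r0=0 thr2.r0=2
thr1.r0=2 thr2.r0=0
thr1.r0=2 thr2.r0=1
thr1.r0=2 thr2.r0=2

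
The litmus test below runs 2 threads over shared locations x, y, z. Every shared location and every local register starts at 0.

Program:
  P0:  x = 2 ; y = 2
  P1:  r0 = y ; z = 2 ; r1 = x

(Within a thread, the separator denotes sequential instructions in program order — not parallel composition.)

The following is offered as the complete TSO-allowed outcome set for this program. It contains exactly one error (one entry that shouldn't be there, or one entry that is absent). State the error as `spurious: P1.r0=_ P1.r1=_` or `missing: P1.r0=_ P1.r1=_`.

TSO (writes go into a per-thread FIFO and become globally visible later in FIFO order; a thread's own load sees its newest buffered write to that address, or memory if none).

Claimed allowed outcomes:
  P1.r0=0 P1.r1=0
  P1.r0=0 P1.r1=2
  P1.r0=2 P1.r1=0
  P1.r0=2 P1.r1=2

spurious: P1.r0=2 P1.r1=0

outcome vector order: (P1.r0,P1.r1)
TSO: 3 outcomes — {(0,0) (0,2) (2,2)}
claimed∖TSO = {(2,0)}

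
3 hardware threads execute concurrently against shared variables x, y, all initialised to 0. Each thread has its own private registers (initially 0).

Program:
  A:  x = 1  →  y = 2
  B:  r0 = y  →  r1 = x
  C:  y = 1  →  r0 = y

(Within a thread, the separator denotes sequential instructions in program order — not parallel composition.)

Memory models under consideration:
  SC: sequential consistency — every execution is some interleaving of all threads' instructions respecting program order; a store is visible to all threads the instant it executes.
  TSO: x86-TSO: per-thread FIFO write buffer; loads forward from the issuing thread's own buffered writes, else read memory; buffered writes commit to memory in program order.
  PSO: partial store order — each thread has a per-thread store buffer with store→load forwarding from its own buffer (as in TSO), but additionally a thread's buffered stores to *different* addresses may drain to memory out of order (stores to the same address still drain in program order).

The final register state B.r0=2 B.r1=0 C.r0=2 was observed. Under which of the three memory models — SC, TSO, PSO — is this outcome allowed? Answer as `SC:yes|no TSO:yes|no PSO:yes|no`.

outcome vector order: (B.r0,B.r1,C.r0)
SC (10): <0 0 1> <0 0 2> <0 1 1> <0 1 2> <1 0 1> <1 0 2> <1 1 1> <1 1 2> <2 1 1> <2 1 2>
TSO (10): <0 0 1> <0 0 2> <0 1 1> <0 1 2> <1 0 1> <1 0 2> <1 1 1> <1 1 2> <2 1 1> <2 1 2>
PSO (12): <0 0 1> <0 0 2> <0 1 1> <0 1 2> <1 0 1> <1 0 2> <1 1 1> <1 1 2> <2 0 1> <2 0 2> <2 1 1> <2 1 2>
target <2 0 2> ∈ {PSO}

SC:no TSO:no PSO:yes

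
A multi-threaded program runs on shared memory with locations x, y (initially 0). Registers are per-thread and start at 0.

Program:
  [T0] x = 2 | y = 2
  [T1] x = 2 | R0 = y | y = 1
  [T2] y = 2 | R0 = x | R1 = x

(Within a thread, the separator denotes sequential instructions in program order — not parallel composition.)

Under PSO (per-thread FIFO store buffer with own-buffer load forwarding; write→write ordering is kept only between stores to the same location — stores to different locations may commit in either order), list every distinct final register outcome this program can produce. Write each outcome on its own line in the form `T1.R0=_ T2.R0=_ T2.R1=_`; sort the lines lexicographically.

outcome vector order: (T1.R0,T2.R0,T2.R1)
|PSO outcomes| = 6

T1.R0=0 T2.R0=0 T2.R1=0
T1.R0=0 T2.R0=0 T2.R1=2
T1.R0=0 T2.R0=2 T2.R1=2
T1.R0=2 T2.R0=0 T2.R1=0
T1.R0=2 T2.R0=0 T2.R1=2
T1.R0=2 T2.R0=2 T2.R1=2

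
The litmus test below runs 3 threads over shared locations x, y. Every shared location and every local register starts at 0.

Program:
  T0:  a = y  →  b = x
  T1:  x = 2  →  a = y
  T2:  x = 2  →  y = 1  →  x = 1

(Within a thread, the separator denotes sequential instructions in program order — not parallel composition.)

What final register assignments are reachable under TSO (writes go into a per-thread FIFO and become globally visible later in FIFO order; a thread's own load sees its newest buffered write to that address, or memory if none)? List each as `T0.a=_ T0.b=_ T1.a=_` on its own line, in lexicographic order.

T0.a=0 T0.b=0 T1.a=0
T0.a=0 T0.b=0 T1.a=1
T0.a=0 T0.b=1 T1.a=0
T0.a=0 T0.b=1 T1.a=1
T0.a=0 T0.b=2 T1.a=0
T0.a=0 T0.b=2 T1.a=1
T0.a=1 T0.b=1 T1.a=0
T0.a=1 T0.b=1 T1.a=1
T0.a=1 T0.b=2 T1.a=0
T0.a=1 T0.b=2 T1.a=1

outcome vector order: (T0.a,T0.b,T1.a)
|TSO outcomes| = 10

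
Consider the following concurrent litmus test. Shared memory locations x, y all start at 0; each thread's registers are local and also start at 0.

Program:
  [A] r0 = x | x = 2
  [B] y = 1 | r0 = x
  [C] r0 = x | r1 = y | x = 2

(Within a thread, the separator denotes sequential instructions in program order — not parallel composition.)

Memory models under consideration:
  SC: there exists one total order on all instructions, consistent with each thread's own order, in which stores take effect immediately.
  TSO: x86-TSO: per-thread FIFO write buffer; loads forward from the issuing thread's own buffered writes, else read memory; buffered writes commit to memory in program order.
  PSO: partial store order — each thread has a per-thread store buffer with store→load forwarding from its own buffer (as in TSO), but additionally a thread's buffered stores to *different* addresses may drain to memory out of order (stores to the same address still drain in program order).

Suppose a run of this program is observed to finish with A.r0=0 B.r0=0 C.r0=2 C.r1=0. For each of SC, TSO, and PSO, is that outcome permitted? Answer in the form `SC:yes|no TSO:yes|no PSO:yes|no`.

outcome vector order: (A.r0,B.r0,C.r0,C.r1)
SC (11): 0/0/0/0; 0/0/0/1; 0/0/2/1; 0/2/0/0; 0/2/0/1; 0/2/2/0; 0/2/2/1; 2/0/0/0; 2/0/0/1; 2/2/0/0; 2/2/0/1
TSO (12): 0/0/0/0; 0/0/0/1; 0/0/2/0; 0/0/2/1; 0/2/0/0; 0/2/0/1; 0/2/2/0; 0/2/2/1; 2/0/0/0; 2/0/0/1; 2/2/0/0; 2/2/0/1
PSO (12): 0/0/0/0; 0/0/0/1; 0/0/2/0; 0/0/2/1; 0/2/0/0; 0/2/0/1; 0/2/2/0; 0/2/2/1; 2/0/0/0; 2/0/0/1; 2/2/0/0; 2/2/0/1
target 0/0/2/0 ∈ {TSO,PSO}

SC:no TSO:yes PSO:yes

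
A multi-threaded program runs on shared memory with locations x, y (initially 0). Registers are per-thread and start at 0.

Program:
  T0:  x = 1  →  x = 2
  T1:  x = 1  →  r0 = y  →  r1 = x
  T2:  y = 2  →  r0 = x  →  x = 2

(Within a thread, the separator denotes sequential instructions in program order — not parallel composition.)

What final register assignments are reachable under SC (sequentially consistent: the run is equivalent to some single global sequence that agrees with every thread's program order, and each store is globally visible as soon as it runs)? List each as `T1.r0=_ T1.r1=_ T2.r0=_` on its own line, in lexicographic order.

T1.r0=0 T1.r1=1 T2.r0=1
T1.r0=0 T1.r1=1 T2.r0=2
T1.r0=0 T1.r1=2 T2.r0=1
T1.r0=0 T1.r1=2 T2.r0=2
T1.r0=2 T1.r1=1 T2.r0=0
T1.r0=2 T1.r1=1 T2.r0=1
T1.r0=2 T1.r1=1 T2.r0=2
T1.r0=2 T1.r1=2 T2.r0=0
T1.r0=2 T1.r1=2 T2.r0=1
T1.r0=2 T1.r1=2 T2.r0=2

outcome vector order: (T1.r0,T1.r1,T2.r0)
|SC outcomes| = 10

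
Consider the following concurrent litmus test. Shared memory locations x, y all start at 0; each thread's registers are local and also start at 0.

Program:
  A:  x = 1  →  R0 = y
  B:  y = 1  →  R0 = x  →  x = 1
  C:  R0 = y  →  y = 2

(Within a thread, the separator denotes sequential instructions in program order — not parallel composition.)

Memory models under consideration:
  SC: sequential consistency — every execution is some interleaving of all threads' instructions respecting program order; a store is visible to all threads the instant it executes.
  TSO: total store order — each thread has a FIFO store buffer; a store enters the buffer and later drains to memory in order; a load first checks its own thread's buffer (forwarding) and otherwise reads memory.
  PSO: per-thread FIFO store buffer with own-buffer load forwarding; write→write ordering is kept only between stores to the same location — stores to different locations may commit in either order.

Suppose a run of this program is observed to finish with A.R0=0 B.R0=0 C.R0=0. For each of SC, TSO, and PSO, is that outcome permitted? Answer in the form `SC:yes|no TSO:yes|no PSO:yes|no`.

outcome vector order: (A.R0,B.R0,C.R0)
SC (10): 010; 011; 100; 101; 110; 111; 200; 201; 210; 211
TSO (12): 000; 001; 010; 011; 100; 101; 110; 111; 200; 201; 210; 211
PSO (12): 000; 001; 010; 011; 100; 101; 110; 111; 200; 201; 210; 211
target 000 ∈ {TSO,PSO}

SC:no TSO:yes PSO:yes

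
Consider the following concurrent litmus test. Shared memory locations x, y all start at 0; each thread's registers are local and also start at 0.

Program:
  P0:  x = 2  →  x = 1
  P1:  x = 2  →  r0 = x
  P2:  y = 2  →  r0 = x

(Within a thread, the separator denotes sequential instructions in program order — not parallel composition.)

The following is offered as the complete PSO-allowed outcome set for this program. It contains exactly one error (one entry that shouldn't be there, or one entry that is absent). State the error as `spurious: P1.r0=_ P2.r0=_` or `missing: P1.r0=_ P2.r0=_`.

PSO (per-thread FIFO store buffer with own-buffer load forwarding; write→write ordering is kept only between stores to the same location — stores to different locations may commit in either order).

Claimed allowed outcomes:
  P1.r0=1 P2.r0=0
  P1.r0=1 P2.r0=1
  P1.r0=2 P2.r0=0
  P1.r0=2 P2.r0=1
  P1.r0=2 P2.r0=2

missing: P1.r0=1 P2.r0=2

outcome vector order: (P1.r0,P2.r0)
PSO: 6 outcomes — {1/0 1/1 1/2 2/0 2/1 2/2}
PSO∖claimed = {1/2}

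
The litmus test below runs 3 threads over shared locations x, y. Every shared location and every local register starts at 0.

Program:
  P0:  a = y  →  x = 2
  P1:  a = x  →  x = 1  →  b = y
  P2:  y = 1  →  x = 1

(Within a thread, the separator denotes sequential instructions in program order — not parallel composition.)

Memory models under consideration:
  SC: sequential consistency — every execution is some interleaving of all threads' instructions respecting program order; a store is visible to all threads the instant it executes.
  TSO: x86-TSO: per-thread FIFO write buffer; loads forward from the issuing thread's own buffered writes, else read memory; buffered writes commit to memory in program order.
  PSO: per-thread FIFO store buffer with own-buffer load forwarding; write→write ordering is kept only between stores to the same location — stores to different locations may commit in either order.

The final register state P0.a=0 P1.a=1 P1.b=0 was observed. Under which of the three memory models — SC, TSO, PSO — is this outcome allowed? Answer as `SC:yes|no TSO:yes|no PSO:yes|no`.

SC:no TSO:no PSO:yes

outcome vector order: (P0.a,P1.a,P1.b)
SC: 9 outcomes — {000 001 011 020 021 100 101 111 121}
TSO: 9 outcomes — {000 001 011 020 021 100 101 111 121}
PSO: 11 outcomes — {000 001 010 011 020 021 100 101 110 111 121}
target 010 ∈ {PSO}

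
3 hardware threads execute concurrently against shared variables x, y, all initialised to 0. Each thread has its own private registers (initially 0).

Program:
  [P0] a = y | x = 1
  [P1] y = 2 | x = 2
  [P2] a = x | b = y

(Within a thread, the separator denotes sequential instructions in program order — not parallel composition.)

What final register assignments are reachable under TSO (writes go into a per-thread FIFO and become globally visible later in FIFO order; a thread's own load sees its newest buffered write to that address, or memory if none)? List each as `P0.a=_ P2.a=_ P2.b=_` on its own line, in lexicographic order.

P0.a=0 P2.a=0 P2.b=0
P0.a=0 P2.a=0 P2.b=2
P0.a=0 P2.a=1 P2.b=0
P0.a=0 P2.a=1 P2.b=2
P0.a=0 P2.a=2 P2.b=2
P0.a=2 P2.a=0 P2.b=0
P0.a=2 P2.a=0 P2.b=2
P0.a=2 P2.a=1 P2.b=2
P0.a=2 P2.a=2 P2.b=2

outcome vector order: (P0.a,P2.a,P2.b)
|TSO outcomes| = 9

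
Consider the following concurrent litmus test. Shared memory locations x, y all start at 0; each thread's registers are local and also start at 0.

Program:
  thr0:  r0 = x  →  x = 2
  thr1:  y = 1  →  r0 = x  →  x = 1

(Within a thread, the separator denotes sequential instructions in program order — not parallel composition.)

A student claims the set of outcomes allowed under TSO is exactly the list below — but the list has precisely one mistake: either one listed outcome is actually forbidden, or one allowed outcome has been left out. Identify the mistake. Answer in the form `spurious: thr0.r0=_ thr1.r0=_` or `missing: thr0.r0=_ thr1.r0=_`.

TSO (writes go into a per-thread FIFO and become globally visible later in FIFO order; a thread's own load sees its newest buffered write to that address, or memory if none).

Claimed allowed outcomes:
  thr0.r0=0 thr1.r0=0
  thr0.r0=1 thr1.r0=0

outcome vector order: (thr0.r0,thr1.r0)
[TSO] allowed = {<0 0> <0 2> <1 0>}
TSO∖claimed = {<0 2>}

missing: thr0.r0=0 thr1.r0=2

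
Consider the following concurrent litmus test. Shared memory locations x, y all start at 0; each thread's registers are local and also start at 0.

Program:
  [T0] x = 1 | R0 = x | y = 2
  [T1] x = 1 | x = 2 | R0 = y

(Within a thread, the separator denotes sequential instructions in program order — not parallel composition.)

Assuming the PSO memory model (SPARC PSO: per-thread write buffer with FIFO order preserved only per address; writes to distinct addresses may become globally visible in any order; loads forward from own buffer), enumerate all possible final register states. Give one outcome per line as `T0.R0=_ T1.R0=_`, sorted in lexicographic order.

outcome vector order: (T0.R0,T1.R0)
|PSO outcomes| = 4

T0.R0=1 T1.R0=0
T0.R0=1 T1.R0=2
T0.R0=2 T1.R0=0
T0.R0=2 T1.R0=2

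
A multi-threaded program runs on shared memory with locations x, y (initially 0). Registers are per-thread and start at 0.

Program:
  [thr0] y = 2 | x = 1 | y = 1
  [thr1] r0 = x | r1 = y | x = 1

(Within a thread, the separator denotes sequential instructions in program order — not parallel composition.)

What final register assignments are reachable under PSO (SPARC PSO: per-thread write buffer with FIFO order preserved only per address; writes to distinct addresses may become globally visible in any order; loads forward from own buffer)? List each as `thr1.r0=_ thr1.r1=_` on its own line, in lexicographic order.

thr1.r0=0 thr1.r1=0
thr1.r0=0 thr1.r1=1
thr1.r0=0 thr1.r1=2
thr1.r0=1 thr1.r1=0
thr1.r0=1 thr1.r1=1
thr1.r0=1 thr1.r1=2

outcome vector order: (thr1.r0,thr1.r1)
|PSO outcomes| = 6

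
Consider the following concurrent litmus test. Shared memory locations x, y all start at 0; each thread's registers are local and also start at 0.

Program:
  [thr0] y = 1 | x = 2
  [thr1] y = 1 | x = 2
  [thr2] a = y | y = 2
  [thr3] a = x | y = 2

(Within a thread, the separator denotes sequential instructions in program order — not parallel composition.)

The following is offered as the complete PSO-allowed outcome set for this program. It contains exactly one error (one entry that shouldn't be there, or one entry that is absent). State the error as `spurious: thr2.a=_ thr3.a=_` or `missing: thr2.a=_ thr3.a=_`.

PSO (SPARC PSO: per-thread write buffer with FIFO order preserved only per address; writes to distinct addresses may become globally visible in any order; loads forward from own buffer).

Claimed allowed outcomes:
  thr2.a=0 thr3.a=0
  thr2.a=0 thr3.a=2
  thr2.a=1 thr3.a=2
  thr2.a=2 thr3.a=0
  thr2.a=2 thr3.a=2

missing: thr2.a=1 thr3.a=0

outcome vector order: (thr2.a,thr3.a)
PSO (6): <0 0>; <0 2>; <1 0>; <1 2>; <2 0>; <2 2>
PSO∖claimed = {<1 0>}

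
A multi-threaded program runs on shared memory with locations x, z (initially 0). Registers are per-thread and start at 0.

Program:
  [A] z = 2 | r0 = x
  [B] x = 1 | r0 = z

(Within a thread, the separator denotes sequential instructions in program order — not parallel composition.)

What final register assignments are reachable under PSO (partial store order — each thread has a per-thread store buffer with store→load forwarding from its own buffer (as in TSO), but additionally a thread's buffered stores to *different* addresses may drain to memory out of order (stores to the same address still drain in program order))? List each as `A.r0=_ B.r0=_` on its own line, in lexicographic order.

A.r0=0 B.r0=0
A.r0=0 B.r0=2
A.r0=1 B.r0=0
A.r0=1 B.r0=2

outcome vector order: (A.r0,B.r0)
|PSO outcomes| = 4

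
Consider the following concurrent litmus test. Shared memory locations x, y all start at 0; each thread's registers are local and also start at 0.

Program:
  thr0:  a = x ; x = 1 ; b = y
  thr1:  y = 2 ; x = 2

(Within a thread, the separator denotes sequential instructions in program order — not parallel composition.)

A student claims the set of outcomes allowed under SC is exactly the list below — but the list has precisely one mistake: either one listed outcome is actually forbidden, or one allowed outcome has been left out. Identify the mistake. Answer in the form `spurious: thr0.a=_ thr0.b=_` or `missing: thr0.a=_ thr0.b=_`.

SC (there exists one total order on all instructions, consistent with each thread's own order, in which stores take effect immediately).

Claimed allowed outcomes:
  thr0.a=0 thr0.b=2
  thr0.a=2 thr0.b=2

missing: thr0.a=0 thr0.b=0

outcome vector order: (thr0.a,thr0.b)
SC: 3 outcomes — {0/0 0/2 2/2}
SC∖claimed = {0/0}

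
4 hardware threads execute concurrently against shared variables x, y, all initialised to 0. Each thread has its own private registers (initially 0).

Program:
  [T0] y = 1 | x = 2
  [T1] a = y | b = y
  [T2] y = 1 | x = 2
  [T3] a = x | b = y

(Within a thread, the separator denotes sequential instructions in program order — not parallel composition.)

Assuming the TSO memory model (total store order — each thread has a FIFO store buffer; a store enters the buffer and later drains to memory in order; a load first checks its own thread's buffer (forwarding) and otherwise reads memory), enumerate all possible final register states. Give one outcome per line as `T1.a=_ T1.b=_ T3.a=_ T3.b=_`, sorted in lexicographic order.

outcome vector order: (T1.a,T1.b,T3.a,T3.b)
|TSO outcomes| = 9

T1.a=0 T1.b=0 T3.a=0 T3.b=0
T1.a=0 T1.b=0 T3.a=0 T3.b=1
T1.a=0 T1.b=0 T3.a=2 T3.b=1
T1.a=0 T1.b=1 T3.a=0 T3.b=0
T1.a=0 T1.b=1 T3.a=0 T3.b=1
T1.a=0 T1.b=1 T3.a=2 T3.b=1
T1.a=1 T1.b=1 T3.a=0 T3.b=0
T1.a=1 T1.b=1 T3.a=0 T3.b=1
T1.a=1 T1.b=1 T3.a=2 T3.b=1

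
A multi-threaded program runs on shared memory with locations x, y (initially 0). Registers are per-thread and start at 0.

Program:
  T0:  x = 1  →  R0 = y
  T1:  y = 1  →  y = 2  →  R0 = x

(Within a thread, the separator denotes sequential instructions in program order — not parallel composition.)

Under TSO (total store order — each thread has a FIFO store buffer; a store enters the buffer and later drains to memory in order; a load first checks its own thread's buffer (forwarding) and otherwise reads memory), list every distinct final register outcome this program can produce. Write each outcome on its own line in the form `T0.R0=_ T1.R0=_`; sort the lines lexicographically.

T0.R0=0 T1.R0=0
T0.R0=0 T1.R0=1
T0.R0=1 T1.R0=0
T0.R0=1 T1.R0=1
T0.R0=2 T1.R0=0
T0.R0=2 T1.R0=1

outcome vector order: (T0.R0,T1.R0)
|TSO outcomes| = 6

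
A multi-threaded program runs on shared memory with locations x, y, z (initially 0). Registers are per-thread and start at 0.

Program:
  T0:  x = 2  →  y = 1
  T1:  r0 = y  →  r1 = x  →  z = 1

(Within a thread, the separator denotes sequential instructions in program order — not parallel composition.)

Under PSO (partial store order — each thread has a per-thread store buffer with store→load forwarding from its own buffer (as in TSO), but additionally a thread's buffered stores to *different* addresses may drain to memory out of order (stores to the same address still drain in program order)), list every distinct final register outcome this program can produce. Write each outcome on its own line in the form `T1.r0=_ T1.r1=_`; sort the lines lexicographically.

T1.r0=0 T1.r1=0
T1.r0=0 T1.r1=2
T1.r0=1 T1.r1=0
T1.r0=1 T1.r1=2

outcome vector order: (T1.r0,T1.r1)
|PSO outcomes| = 4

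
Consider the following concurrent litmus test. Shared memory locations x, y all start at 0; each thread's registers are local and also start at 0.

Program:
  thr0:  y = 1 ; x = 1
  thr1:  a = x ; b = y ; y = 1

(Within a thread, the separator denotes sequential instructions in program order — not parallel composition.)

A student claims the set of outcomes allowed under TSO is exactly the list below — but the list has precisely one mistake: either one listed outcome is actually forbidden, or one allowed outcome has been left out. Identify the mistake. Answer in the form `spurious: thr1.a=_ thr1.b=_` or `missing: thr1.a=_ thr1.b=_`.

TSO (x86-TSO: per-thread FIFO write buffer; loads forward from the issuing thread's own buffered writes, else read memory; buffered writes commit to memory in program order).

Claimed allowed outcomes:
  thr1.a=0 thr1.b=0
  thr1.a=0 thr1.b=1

outcome vector order: (thr1.a,thr1.b)
[TSO] allowed = {0/0; 0/1; 1/1}
TSO∖claimed = {1/1}

missing: thr1.a=1 thr1.b=1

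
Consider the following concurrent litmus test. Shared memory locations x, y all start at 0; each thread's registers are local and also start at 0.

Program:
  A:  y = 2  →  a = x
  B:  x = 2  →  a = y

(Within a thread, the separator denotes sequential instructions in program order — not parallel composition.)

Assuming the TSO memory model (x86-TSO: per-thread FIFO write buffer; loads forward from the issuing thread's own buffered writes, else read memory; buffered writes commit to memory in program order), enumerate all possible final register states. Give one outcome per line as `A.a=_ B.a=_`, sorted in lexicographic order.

outcome vector order: (A.a,B.a)
|TSO outcomes| = 4

A.a=0 B.a=0
A.a=0 B.a=2
A.a=2 B.a=0
A.a=2 B.a=2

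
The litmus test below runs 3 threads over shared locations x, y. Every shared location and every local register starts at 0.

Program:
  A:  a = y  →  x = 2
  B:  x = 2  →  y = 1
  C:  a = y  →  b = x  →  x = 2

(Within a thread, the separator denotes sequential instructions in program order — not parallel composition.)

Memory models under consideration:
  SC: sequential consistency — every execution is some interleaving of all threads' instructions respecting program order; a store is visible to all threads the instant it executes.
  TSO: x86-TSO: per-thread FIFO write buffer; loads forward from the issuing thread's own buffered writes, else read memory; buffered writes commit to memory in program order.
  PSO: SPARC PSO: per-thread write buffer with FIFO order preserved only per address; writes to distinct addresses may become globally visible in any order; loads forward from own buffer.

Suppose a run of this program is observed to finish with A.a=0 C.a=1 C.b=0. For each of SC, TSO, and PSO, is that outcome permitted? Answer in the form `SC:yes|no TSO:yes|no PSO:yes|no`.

SC:no TSO:no PSO:yes

outcome vector order: (A.a,C.a,C.b)
SC: 6 outcomes — {<0 0 0>; <0 0 2>; <0 1 2>; <1 0 0>; <1 0 2>; <1 1 2>}
TSO: 6 outcomes — {<0 0 0>; <0 0 2>; <0 1 2>; <1 0 0>; <1 0 2>; <1 1 2>}
PSO: 8 outcomes — {<0 0 0>; <0 0 2>; <0 1 0>; <0 1 2>; <1 0 0>; <1 0 2>; <1 1 0>; <1 1 2>}
target <0 1 0> ∈ {PSO}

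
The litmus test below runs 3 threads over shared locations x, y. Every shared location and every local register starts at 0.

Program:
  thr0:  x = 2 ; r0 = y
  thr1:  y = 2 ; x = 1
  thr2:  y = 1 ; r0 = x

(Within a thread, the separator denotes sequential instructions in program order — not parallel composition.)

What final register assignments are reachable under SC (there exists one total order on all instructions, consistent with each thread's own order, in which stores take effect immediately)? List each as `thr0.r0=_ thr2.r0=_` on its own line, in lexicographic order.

outcome vector order: (thr0.r0,thr2.r0)
|SC outcomes| = 8

thr0.r0=0 thr2.r0=1
thr0.r0=0 thr2.r0=2
thr0.r0=1 thr2.r0=0
thr0.r0=1 thr2.r0=1
thr0.r0=1 thr2.r0=2
thr0.r0=2 thr2.r0=0
thr0.r0=2 thr2.r0=1
thr0.r0=2 thr2.r0=2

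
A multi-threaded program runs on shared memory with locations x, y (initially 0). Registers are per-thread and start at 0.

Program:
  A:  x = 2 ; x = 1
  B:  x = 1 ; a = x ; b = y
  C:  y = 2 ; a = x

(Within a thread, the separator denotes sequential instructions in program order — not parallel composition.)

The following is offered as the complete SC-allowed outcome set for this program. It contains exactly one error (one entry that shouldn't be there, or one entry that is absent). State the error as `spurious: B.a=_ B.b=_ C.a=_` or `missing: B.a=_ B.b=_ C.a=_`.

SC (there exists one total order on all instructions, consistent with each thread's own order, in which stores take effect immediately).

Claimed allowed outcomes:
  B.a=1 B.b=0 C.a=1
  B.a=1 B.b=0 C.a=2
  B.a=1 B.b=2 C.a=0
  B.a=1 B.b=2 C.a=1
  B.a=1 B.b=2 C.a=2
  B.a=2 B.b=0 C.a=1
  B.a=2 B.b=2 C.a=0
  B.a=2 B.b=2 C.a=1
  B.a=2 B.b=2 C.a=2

missing: B.a=2 B.b=0 C.a=2

outcome vector order: (B.a,B.b,C.a)
SC: 10 outcomes — {<1 0 1>; <1 0 2>; <1 2 0>; <1 2 1>; <1 2 2>; <2 0 1>; <2 0 2>; <2 2 0>; <2 2 1>; <2 2 2>}
SC∖claimed = {<2 0 2>}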